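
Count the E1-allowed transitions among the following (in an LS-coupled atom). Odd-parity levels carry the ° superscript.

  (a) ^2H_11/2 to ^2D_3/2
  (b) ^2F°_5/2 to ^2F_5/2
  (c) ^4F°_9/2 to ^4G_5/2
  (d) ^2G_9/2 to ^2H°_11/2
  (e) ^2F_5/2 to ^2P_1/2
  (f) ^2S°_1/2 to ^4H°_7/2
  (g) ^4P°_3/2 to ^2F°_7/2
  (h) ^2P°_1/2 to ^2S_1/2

(a) forbidden (parity, ΔL, ΔJ fail)
(b) allowed
(c) forbidden (ΔJ fails)
(d) allowed
(e) forbidden (parity, ΔL, ΔJ fail)
(f) forbidden (parity, ΔS, ΔL, ΔJ fail)
(g) forbidden (parity, ΔS, ΔL, ΔJ fail)
(h) allowed
Total allowed: 3 of 8.

3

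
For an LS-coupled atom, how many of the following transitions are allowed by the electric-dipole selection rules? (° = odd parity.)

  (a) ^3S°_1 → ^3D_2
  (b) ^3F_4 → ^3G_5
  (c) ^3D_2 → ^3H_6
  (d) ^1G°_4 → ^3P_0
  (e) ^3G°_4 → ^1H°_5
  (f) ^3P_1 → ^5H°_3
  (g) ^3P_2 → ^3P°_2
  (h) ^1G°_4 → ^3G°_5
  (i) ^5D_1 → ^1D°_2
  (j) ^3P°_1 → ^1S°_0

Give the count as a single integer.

1

(a) forbidden (ΔL fails)
(b) forbidden (parity fails)
(c) forbidden (parity, ΔL, ΔJ fail)
(d) forbidden (ΔS, ΔL, ΔJ fail)
(e) forbidden (parity, ΔS fail)
(f) forbidden (ΔS, ΔL, ΔJ fail)
(g) allowed
(h) forbidden (parity, ΔS fail)
(i) forbidden (ΔS fails)
(j) forbidden (parity, ΔS fail)
Total allowed: 1 of 10.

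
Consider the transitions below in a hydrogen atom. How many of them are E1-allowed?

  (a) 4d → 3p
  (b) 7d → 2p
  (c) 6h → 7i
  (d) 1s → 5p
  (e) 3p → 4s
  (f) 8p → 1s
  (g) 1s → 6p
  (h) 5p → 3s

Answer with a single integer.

8

(a) allowed
(b) allowed
(c) allowed
(d) allowed
(e) allowed
(f) allowed
(g) allowed
(h) allowed
Total allowed: 8 of 8.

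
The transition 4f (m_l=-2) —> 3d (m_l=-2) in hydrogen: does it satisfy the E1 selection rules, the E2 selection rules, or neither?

E1

Δl = 2 − 3 = -1; l_i + l_f = 5.
Δm_l = +0.
E1 (Δl = ±1, |Δm_l| ≤ 1): satisfied.
E2 (Δl = 0,±2, l_i+l_f ≥ 2, |Δm_l| ≤ 2): not satisfied.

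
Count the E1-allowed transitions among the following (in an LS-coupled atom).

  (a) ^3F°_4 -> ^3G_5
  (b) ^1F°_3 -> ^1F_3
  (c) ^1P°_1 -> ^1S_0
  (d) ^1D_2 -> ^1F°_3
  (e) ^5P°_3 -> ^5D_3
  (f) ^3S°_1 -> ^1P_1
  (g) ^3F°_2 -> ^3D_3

(a) allowed
(b) allowed
(c) allowed
(d) allowed
(e) allowed
(f) forbidden (ΔS fails)
(g) allowed
Total allowed: 6 of 7.

6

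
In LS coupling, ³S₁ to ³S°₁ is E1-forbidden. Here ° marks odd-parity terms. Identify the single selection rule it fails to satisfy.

Initial level: S=1, L=0, J=1, parity even. Final level: S=1, L=0, J=1, parity odd.
Parity must change: even → odd — ✓.
ΔS = 0: S: 1 → 1 — ✓.
ΔJ = 0, ±1 (not J=0↔0): J: 1 → 1, ΔJ = +0 — ✓.
ΔL = 0, ±1 (not L=0↔0): L: 0 → 0, ΔL = +0 — ✗.

the L=0 ↔ L=0 exclusion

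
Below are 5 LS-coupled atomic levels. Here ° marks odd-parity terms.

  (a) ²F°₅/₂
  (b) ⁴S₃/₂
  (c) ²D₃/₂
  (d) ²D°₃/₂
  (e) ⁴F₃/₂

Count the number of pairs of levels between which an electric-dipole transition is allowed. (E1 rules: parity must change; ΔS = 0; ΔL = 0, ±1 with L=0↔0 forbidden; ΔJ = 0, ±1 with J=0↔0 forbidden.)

(a)–(b): forbidden (ΔS, ΔL).
(a)–(c): allowed.
(a)–(d): forbidden (parity).
(a)–(e): forbidden (ΔS).
(b)–(c): forbidden (parity, ΔS, ΔL).
(b)–(d): forbidden (ΔS, ΔL).
(b)–(e): forbidden (parity, ΔL).
(c)–(d): allowed.
(c)–(e): forbidden (parity, ΔS).
(d)–(e): forbidden (ΔS).
Allowed pairs: 2 of 10.

2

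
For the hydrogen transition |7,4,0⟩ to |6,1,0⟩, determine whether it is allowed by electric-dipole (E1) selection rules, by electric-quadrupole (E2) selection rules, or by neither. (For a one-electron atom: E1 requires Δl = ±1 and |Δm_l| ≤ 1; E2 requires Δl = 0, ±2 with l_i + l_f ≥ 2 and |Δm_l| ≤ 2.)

neither

Δl = 1 − 4 = -3; l_i + l_f = 5.
Δm_l = +0.
E1 (Δl = ±1, |Δm_l| ≤ 1): not satisfied.
E2 (Δl = 0,±2, l_i+l_f ≥ 2, |Δm_l| ≤ 2): not satisfied.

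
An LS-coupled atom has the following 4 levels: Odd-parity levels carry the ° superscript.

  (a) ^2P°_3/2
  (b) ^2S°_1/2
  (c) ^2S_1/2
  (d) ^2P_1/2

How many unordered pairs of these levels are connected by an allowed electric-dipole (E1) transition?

(a)–(b): forbidden (parity).
(a)–(c): allowed.
(a)–(d): allowed.
(b)–(c): forbidden (ΔL).
(b)–(d): allowed.
(c)–(d): forbidden (parity).
Allowed pairs: 3 of 6.

3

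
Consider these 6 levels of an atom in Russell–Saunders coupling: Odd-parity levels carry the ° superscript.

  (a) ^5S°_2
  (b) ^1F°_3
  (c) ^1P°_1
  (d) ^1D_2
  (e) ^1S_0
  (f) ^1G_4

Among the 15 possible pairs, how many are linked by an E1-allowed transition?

(a)–(b): forbidden (parity, ΔS, ΔL).
(a)–(c): forbidden (parity, ΔS).
(a)–(d): forbidden (ΔS, ΔL).
(a)–(e): forbidden (ΔS, ΔL, ΔJ).
(a)–(f): forbidden (ΔS, ΔL, ΔJ).
(b)–(c): forbidden (parity, ΔL, ΔJ).
(b)–(d): allowed.
(b)–(e): forbidden (ΔL, ΔJ).
(b)–(f): allowed.
(c)–(d): allowed.
(c)–(e): allowed.
(c)–(f): forbidden (ΔL, ΔJ).
(d)–(e): forbidden (parity, ΔL, ΔJ).
(d)–(f): forbidden (parity, ΔL, ΔJ).
(e)–(f): forbidden (parity, ΔL, ΔJ).
Allowed pairs: 4 of 15.

4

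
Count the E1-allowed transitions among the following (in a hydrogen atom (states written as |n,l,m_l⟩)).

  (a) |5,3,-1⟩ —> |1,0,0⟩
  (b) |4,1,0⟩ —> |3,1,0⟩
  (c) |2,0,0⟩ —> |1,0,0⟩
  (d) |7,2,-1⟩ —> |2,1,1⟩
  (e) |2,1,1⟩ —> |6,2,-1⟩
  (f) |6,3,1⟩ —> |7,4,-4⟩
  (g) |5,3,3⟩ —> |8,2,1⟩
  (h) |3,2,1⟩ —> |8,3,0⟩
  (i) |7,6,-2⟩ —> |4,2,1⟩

(a) forbidden — Δl = -3 (E1 requires Δl = ±1)
(b) forbidden — Δl = +0 (E1 requires Δl = ±1)
(c) forbidden — Δl = +0 (E1 requires Δl = ±1)
(d) forbidden — Δm_l = +2 (E1 requires Δm_l = 0, ±1)
(e) forbidden — Δm_l = -2 (E1 requires Δm_l = 0, ±1)
(f) forbidden — Δm_l = -5 (E1 requires Δm_l = 0, ±1)
(g) forbidden — Δm_l = -2 (E1 requires Δm_l = 0, ±1)
(h) allowed
(i) forbidden — Δl = -4 (E1 requires Δl = ±1); Δm_l = +3 (E1 requires Δm_l = 0, ±1)
Total allowed: 1 of 9.

1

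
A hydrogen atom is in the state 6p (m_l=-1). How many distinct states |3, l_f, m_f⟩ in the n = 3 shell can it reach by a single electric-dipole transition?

4

E1 requires Δl = ±1, so l_f ∈ {0, 2}; with 0 ≤ l_f ≤ n_f−1 = 2, the allowed l_f values are {0, 2}.
For l_f = 0: m_f ∈ {m_i−1, m_i, m_i+1} ∩ [−0, 0] = {0} → 1 state.
For l_f = 2: m_f ∈ {m_i−1, m_i, m_i+1} ∩ [−2, 2] = {-2, -1, 0} → 3 states.
Total: 4.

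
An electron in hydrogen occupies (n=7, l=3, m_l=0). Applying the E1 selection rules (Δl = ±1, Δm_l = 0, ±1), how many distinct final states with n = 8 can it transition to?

E1 requires Δl = ±1, so l_f ∈ {2, 4}; with 0 ≤ l_f ≤ n_f−1 = 7, the allowed l_f values are {2, 4}.
For l_f = 2: m_f ∈ {m_i−1, m_i, m_i+1} ∩ [−2, 2] = {-1, 0, 1} → 3 states.
For l_f = 4: m_f ∈ {m_i−1, m_i, m_i+1} ∩ [−4, 4] = {-1, 0, 1} → 3 states.
Total: 6.

6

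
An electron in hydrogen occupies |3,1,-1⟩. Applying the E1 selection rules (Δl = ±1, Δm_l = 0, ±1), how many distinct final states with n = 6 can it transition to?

4

E1 requires Δl = ±1, so l_f ∈ {0, 2}; with 0 ≤ l_f ≤ n_f−1 = 5, the allowed l_f values are {0, 2}.
For l_f = 0: m_f ∈ {m_i−1, m_i, m_i+1} ∩ [−0, 0] = {0} → 1 state.
For l_f = 2: m_f ∈ {m_i−1, m_i, m_i+1} ∩ [−2, 2] = {-2, -1, 0} → 3 states.
Total: 4.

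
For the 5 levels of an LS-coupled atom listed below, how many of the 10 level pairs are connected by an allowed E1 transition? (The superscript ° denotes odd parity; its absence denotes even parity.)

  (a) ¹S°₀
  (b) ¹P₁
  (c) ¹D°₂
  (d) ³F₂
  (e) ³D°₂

3

(a)–(b): allowed.
(a)–(c): forbidden (parity, ΔL, ΔJ).
(a)–(d): forbidden (ΔS, ΔL, ΔJ).
(a)–(e): forbidden (parity, ΔS, ΔL, ΔJ).
(b)–(c): allowed.
(b)–(d): forbidden (parity, ΔS, ΔL).
(b)–(e): forbidden (ΔS).
(c)–(d): forbidden (ΔS).
(c)–(e): forbidden (parity, ΔS).
(d)–(e): allowed.
Allowed pairs: 3 of 10.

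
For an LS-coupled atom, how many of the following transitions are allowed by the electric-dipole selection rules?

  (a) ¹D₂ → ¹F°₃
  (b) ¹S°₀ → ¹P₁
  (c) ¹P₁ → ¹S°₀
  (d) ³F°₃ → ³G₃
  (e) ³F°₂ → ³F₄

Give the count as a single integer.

(a) allowed
(b) allowed
(c) allowed
(d) allowed
(e) forbidden (ΔJ fails)
Total allowed: 4 of 5.

4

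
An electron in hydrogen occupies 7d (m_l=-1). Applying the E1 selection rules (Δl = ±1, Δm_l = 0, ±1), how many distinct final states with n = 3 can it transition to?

E1 requires Δl = ±1, so l_f ∈ {1, 3}; with 0 ≤ l_f ≤ n_f−1 = 2, the allowed l_f values are {1}.
For l_f = 1: m_f ∈ {m_i−1, m_i, m_i+1} ∩ [−1, 1] = {-1, 0} → 2 states.
Total: 2.

2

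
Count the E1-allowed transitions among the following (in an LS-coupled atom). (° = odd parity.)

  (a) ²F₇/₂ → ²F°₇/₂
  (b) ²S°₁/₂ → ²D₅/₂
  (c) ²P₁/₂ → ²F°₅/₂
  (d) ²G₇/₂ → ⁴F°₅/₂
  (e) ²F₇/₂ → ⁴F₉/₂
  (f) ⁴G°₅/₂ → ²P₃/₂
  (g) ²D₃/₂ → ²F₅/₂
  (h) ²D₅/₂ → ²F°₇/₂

(a) allowed
(b) forbidden (ΔL, ΔJ fail)
(c) forbidden (ΔL, ΔJ fail)
(d) forbidden (ΔS fails)
(e) forbidden (parity, ΔS fail)
(f) forbidden (ΔS, ΔL fail)
(g) forbidden (parity fails)
(h) allowed
Total allowed: 2 of 8.

2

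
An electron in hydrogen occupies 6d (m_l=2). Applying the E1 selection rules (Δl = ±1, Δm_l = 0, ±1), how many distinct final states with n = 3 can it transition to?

E1 requires Δl = ±1, so l_f ∈ {1, 3}; with 0 ≤ l_f ≤ n_f−1 = 2, the allowed l_f values are {1}.
For l_f = 1: m_f ∈ {m_i−1, m_i, m_i+1} ∩ [−1, 1] = {1} → 1 state.
Total: 1.

1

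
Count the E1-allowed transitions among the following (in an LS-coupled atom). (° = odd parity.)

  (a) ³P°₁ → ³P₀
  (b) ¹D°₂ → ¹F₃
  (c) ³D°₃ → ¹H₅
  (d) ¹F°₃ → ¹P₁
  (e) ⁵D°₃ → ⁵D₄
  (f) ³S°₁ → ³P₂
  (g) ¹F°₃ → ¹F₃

5

(a) allowed
(b) allowed
(c) forbidden (ΔS, ΔL, ΔJ fail)
(d) forbidden (ΔL, ΔJ fail)
(e) allowed
(f) allowed
(g) allowed
Total allowed: 5 of 7.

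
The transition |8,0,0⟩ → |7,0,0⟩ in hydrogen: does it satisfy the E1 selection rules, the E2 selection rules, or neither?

neither

Δl = 0 − 0 = +0; l_i + l_f = 0.
Δm_l = +0.
E1 (Δl = ±1, |Δm_l| ≤ 1): not satisfied.
E2 (Δl = 0,±2, l_i+l_f ≥ 2, |Δm_l| ≤ 2): not satisfied.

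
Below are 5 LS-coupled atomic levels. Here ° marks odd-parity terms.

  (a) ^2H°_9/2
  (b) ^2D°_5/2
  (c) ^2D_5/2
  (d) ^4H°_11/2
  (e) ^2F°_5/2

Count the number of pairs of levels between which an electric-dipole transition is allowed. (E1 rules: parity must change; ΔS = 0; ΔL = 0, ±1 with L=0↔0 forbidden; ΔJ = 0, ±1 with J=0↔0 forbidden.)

2

(a)–(b): forbidden (parity, ΔL, ΔJ).
(a)–(c): forbidden (ΔL, ΔJ).
(a)–(d): forbidden (parity, ΔS).
(a)–(e): forbidden (parity, ΔL, ΔJ).
(b)–(c): allowed.
(b)–(d): forbidden (parity, ΔS, ΔL, ΔJ).
(b)–(e): forbidden (parity).
(c)–(d): forbidden (ΔS, ΔL, ΔJ).
(c)–(e): allowed.
(d)–(e): forbidden (parity, ΔS, ΔL, ΔJ).
Allowed pairs: 2 of 10.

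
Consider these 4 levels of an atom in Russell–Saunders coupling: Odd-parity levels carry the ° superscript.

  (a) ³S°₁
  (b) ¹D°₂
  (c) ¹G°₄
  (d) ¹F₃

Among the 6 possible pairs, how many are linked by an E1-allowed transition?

2

(a)–(b): forbidden (parity, ΔS, ΔL).
(a)–(c): forbidden (parity, ΔS, ΔL, ΔJ).
(a)–(d): forbidden (ΔS, ΔL, ΔJ).
(b)–(c): forbidden (parity, ΔL, ΔJ).
(b)–(d): allowed.
(c)–(d): allowed.
Allowed pairs: 2 of 6.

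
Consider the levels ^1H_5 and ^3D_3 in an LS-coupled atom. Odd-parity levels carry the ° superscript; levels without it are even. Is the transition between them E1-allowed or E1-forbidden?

forbidden

Parity must change: even → even — ✗.
ΔL = 0, ±1 (not L=0↔0): L: 5 → 2, ΔL = -3 — ✗.
ΔS = 0: S: 0 → 1 — ✗.
ΔJ = 0, ±1 (not J=0↔0): J: 5 → 3, ΔJ = -2 — ✗.
Rule(s) violated: parity, ΔS, ΔL, ΔJ.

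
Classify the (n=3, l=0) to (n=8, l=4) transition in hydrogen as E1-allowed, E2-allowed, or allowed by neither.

Δl = 4 − 0 = +4; l_i + l_f = 4.
E1 (Δl = ±1): not satisfied.
E2 (Δl = 0,±2, l_i+l_f ≥ 2): not satisfied.

neither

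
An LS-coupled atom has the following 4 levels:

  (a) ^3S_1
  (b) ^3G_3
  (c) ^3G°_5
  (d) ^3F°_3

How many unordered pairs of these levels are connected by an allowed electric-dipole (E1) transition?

1

(a)–(b): forbidden (parity, ΔL, ΔJ).
(a)–(c): forbidden (ΔL, ΔJ).
(a)–(d): forbidden (ΔL, ΔJ).
(b)–(c): forbidden (ΔJ).
(b)–(d): allowed.
(c)–(d): forbidden (parity, ΔJ).
Allowed pairs: 1 of 6.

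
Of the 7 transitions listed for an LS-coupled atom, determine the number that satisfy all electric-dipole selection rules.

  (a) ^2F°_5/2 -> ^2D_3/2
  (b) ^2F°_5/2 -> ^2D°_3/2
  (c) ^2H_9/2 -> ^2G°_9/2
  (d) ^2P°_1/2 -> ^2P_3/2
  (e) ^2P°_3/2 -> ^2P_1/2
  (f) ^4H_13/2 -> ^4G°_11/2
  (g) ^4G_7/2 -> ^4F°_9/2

(a) allowed
(b) forbidden (parity fails)
(c) allowed
(d) allowed
(e) allowed
(f) allowed
(g) allowed
Total allowed: 6 of 7.

6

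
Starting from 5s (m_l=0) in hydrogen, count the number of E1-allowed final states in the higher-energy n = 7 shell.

3

E1 requires Δl = ±1, so l_f ∈ {-1, 1}; with 0 ≤ l_f ≤ n_f−1 = 6, the allowed l_f values are {1}.
For l_f = 1: m_f ∈ {m_i−1, m_i, m_i+1} ∩ [−1, 1] = {-1, 0, 1} → 3 states.
Total: 3.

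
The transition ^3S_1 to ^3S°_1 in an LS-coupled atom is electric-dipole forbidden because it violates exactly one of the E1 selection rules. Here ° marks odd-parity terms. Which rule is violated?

Parity must change: even → odd — ok.
ΔS = 0: S: 1 → 1 — ok.
ΔL = 0, ±1 (not L=0↔0): L: 0 → 0, ΔL = +0 — fails.
ΔJ = 0, ±1 (not J=0↔0): J: 1 → 1, ΔJ = +0 — ok.

the L=0 ↔ L=0 exclusion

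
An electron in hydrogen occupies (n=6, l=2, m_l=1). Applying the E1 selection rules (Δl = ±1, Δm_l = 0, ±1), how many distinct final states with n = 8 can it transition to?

5

E1 requires Δl = ±1, so l_f ∈ {1, 3}; with 0 ≤ l_f ≤ n_f−1 = 7, the allowed l_f values are {1, 3}.
For l_f = 1: m_f ∈ {m_i−1, m_i, m_i+1} ∩ [−1, 1] = {0, 1} → 2 states.
For l_f = 3: m_f ∈ {m_i−1, m_i, m_i+1} ∩ [−3, 3] = {0, 1, 2} → 3 states.
Total: 5.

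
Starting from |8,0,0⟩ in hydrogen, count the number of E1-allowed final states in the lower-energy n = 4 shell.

3

E1 requires Δl = ±1, so l_f ∈ {-1, 1}; with 0 ≤ l_f ≤ n_f−1 = 3, the allowed l_f values are {1}.
For l_f = 1: m_f ∈ {m_i−1, m_i, m_i+1} ∩ [−1, 1] = {-1, 0, 1} → 3 states.
Total: 3.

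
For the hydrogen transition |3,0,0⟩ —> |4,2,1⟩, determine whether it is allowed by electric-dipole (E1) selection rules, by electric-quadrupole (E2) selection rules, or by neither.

Δl = 2 − 0 = +2; l_i + l_f = 2.
Δm_l = +1.
E1 (Δl = ±1, |Δm_l| ≤ 1): not satisfied.
E2 (Δl = 0,±2, l_i+l_f ≥ 2, |Δm_l| ≤ 2): satisfied.

E2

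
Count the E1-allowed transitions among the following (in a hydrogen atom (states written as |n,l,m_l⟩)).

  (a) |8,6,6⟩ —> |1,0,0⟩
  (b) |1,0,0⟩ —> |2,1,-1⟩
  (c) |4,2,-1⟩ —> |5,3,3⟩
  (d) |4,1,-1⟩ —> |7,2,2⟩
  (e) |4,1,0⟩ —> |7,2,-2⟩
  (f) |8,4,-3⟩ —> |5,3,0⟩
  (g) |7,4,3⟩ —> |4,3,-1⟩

1

(a) forbidden — Δl = -6 (E1 requires Δl = ±1); Δm_l = -6 (E1 requires Δm_l = 0, ±1)
(b) allowed
(c) forbidden — Δm_l = +4 (E1 requires Δm_l = 0, ±1)
(d) forbidden — Δm_l = +3 (E1 requires Δm_l = 0, ±1)
(e) forbidden — Δm_l = -2 (E1 requires Δm_l = 0, ±1)
(f) forbidden — Δm_l = +3 (E1 requires Δm_l = 0, ±1)
(g) forbidden — Δm_l = -4 (E1 requires Δm_l = 0, ±1)
Total allowed: 1 of 7.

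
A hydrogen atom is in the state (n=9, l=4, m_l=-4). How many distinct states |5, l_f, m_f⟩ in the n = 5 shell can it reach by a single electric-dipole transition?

1

E1 requires Δl = ±1, so l_f ∈ {3, 5}; with 0 ≤ l_f ≤ n_f−1 = 4, the allowed l_f values are {3}.
For l_f = 3: m_f ∈ {m_i−1, m_i, m_i+1} ∩ [−3, 3] = {-3} → 1 state.
Total: 1.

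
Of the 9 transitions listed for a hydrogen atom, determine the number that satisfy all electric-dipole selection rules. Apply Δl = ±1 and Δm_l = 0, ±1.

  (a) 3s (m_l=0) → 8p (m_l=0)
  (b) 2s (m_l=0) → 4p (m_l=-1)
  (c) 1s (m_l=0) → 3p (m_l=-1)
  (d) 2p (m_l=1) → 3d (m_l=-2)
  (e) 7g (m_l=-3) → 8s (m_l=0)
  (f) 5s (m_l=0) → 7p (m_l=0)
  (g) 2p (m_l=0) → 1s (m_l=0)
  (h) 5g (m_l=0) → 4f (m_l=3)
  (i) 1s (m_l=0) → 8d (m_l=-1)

(a) allowed
(b) allowed
(c) allowed
(d) forbidden — Δm_l = -3 (E1 requires Δm_l = 0, ±1)
(e) forbidden — Δl = -4 (E1 requires Δl = ±1); Δm_l = +3 (E1 requires Δm_l = 0, ±1)
(f) allowed
(g) allowed
(h) forbidden — Δm_l = +3 (E1 requires Δm_l = 0, ±1)
(i) forbidden — Δl = +2 (E1 requires Δl = ±1)
Total allowed: 5 of 9.

5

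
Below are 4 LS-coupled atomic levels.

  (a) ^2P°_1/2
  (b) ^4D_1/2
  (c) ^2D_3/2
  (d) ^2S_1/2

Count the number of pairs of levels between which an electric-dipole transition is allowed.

(a)–(b): forbidden (ΔS).
(a)–(c): allowed.
(a)–(d): allowed.
(b)–(c): forbidden (parity, ΔS).
(b)–(d): forbidden (parity, ΔS, ΔL).
(c)–(d): forbidden (parity, ΔL).
Allowed pairs: 2 of 6.

2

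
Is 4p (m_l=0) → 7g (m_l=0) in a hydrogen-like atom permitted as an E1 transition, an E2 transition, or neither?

neither

Δl = 4 − 1 = +3; l_i + l_f = 5.
Δm_l = +0.
E1 (Δl = ±1, |Δm_l| ≤ 1): not satisfied.
E2 (Δl = 0,±2, l_i+l_f ≥ 2, |Δm_l| ≤ 2): not satisfied.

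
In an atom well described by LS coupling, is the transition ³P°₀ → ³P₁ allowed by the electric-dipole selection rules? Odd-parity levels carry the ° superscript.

Parity must change: odd → even — ok.
ΔS = 0: S: 1 → 1 — ok.
ΔL = 0, ±1 (not L=0↔0): L: 1 → 1, ΔL = +0 — ok.
ΔJ = 0, ±1 (not J=0↔0): J: 0 → 1, ΔJ = +1 — ok.
All four E1 rules are satisfied.

allowed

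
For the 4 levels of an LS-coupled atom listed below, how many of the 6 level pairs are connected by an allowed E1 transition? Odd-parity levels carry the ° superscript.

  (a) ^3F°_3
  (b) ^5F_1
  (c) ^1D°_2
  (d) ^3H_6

0

(a)–(b): forbidden (ΔS, ΔJ).
(a)–(c): forbidden (parity, ΔS).
(a)–(d): forbidden (ΔL, ΔJ).
(b)–(c): forbidden (ΔS).
(b)–(d): forbidden (parity, ΔS, ΔL, ΔJ).
(c)–(d): forbidden (ΔS, ΔL, ΔJ).
Allowed pairs: 0 of 6.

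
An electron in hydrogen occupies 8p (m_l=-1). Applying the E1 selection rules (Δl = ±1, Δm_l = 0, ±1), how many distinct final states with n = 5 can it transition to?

E1 requires Δl = ±1, so l_f ∈ {0, 2}; with 0 ≤ l_f ≤ n_f−1 = 4, the allowed l_f values are {0, 2}.
For l_f = 0: m_f ∈ {m_i−1, m_i, m_i+1} ∩ [−0, 0] = {0} → 1 state.
For l_f = 2: m_f ∈ {m_i−1, m_i, m_i+1} ∩ [−2, 2] = {-2, -1, 0} → 3 states.
Total: 4.

4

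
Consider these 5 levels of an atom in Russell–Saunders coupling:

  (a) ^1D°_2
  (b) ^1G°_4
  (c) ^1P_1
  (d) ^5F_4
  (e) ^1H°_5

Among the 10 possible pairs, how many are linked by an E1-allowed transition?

1

(a)–(b): forbidden (parity, ΔL, ΔJ).
(a)–(c): allowed.
(a)–(d): forbidden (ΔS, ΔJ).
(a)–(e): forbidden (parity, ΔL, ΔJ).
(b)–(c): forbidden (ΔL, ΔJ).
(b)–(d): forbidden (ΔS).
(b)–(e): forbidden (parity).
(c)–(d): forbidden (parity, ΔS, ΔL, ΔJ).
(c)–(e): forbidden (ΔL, ΔJ).
(d)–(e): forbidden (ΔS, ΔL).
Allowed pairs: 1 of 10.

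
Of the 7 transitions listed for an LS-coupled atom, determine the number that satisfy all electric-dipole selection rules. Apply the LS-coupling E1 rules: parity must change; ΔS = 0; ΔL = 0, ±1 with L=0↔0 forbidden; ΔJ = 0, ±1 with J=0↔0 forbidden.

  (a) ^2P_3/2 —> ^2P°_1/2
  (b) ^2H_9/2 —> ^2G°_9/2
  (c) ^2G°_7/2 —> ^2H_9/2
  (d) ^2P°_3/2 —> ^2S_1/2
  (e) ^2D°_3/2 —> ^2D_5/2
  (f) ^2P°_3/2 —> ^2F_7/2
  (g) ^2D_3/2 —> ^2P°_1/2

6

(a) allowed
(b) allowed
(c) allowed
(d) allowed
(e) allowed
(f) forbidden (ΔL, ΔJ fail)
(g) allowed
Total allowed: 6 of 7.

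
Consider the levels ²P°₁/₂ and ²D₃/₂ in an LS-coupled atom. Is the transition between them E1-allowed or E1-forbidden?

allowed

Reading off the term symbols: S 1/2→1/2, L 1→2, J 1/2→3/2, parity odd→even.
ΔS = 0: S: 1/2 → 1/2 — passes.
ΔL = 0, ±1 (not L=0↔0): L: 1 → 2, ΔL = +1 — passes.
ΔJ = 0, ±1 (not J=0↔0): J: 1/2 → 3/2, ΔJ = +1 — passes.
Parity must change: odd → even — passes.
All four E1 rules are satisfied.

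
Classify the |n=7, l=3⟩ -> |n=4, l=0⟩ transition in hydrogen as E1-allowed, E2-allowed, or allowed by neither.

neither

Δl = 0 − 3 = -3; l_i + l_f = 3.
E1 (Δl = ±1): not satisfied.
E2 (Δl = 0,±2, l_i+l_f ≥ 2): not satisfied.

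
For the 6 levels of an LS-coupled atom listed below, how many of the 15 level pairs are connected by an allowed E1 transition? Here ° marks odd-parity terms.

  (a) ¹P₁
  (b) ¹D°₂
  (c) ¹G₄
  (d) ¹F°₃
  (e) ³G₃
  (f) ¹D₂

(a)–(b): allowed.
(a)–(c): forbidden (parity, ΔL, ΔJ).
(a)–(d): forbidden (ΔL, ΔJ).
(a)–(e): forbidden (parity, ΔS, ΔL, ΔJ).
(a)–(f): forbidden (parity).
(b)–(c): forbidden (ΔL, ΔJ).
(b)–(d): forbidden (parity).
(b)–(e): forbidden (ΔS, ΔL).
(b)–(f): allowed.
(c)–(d): allowed.
(c)–(e): forbidden (parity, ΔS).
(c)–(f): forbidden (parity, ΔL, ΔJ).
(d)–(e): forbidden (ΔS).
(d)–(f): allowed.
(e)–(f): forbidden (parity, ΔS, ΔL).
Allowed pairs: 4 of 15.

4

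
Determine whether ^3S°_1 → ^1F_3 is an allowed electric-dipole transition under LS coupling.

forbidden

Reading off the term symbols: S 1→0, L 0→3, J 1→3, parity odd→even.
ΔJ = 0, ±1 (not J=0↔0): J: 1 → 3, ΔJ = +2 — fails.
Parity must change: odd → even — passes.
ΔL = 0, ±1 (not L=0↔0): L: 0 → 3, ΔL = +3 — fails.
ΔS = 0: S: 1 → 0 — fails.
Rule(s) violated: ΔS, ΔL, ΔJ.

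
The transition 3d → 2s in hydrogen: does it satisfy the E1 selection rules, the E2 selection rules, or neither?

E2

Δl = 0 − 2 = -2; l_i + l_f = 2.
E1 (Δl = ±1): not satisfied.
E2 (Δl = 0,±2, l_i+l_f ≥ 2): satisfied.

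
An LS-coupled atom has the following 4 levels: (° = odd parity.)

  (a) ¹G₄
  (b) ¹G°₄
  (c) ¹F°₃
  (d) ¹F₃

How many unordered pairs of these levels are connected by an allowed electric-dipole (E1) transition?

(a)–(b): allowed.
(a)–(c): allowed.
(a)–(d): forbidden (parity).
(b)–(c): forbidden (parity).
(b)–(d): allowed.
(c)–(d): allowed.
Allowed pairs: 4 of 6.

4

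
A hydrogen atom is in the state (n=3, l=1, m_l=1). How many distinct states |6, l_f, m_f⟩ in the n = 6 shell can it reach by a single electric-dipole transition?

E1 requires Δl = ±1, so l_f ∈ {0, 2}; with 0 ≤ l_f ≤ n_f−1 = 5, the allowed l_f values are {0, 2}.
For l_f = 0: m_f ∈ {m_i−1, m_i, m_i+1} ∩ [−0, 0] = {0} → 1 state.
For l_f = 2: m_f ∈ {m_i−1, m_i, m_i+1} ∩ [−2, 2] = {0, 1, 2} → 3 states.
Total: 4.

4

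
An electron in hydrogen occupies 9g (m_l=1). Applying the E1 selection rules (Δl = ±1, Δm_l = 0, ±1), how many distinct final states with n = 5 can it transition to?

3

E1 requires Δl = ±1, so l_f ∈ {3, 5}; with 0 ≤ l_f ≤ n_f−1 = 4, the allowed l_f values are {3}.
For l_f = 3: m_f ∈ {m_i−1, m_i, m_i+1} ∩ [−3, 3] = {0, 1, 2} → 3 states.
Total: 3.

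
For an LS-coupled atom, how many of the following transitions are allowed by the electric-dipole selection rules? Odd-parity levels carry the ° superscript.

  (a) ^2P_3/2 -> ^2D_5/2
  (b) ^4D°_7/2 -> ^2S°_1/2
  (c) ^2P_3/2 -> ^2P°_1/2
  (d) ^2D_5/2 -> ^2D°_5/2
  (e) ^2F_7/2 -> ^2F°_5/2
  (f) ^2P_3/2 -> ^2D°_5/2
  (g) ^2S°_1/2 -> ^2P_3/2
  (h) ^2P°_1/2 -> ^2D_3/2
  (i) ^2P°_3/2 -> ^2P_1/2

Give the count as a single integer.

7

(a) forbidden (parity fails)
(b) forbidden (parity, ΔS, ΔL, ΔJ fail)
(c) allowed
(d) allowed
(e) allowed
(f) allowed
(g) allowed
(h) allowed
(i) allowed
Total allowed: 7 of 9.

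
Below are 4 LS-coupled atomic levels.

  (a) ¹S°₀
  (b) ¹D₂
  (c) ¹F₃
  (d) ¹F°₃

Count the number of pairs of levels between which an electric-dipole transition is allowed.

(a)–(b): forbidden (ΔL, ΔJ).
(a)–(c): forbidden (ΔL, ΔJ).
(a)–(d): forbidden (parity, ΔL, ΔJ).
(b)–(c): forbidden (parity).
(b)–(d): allowed.
(c)–(d): allowed.
Allowed pairs: 2 of 6.

2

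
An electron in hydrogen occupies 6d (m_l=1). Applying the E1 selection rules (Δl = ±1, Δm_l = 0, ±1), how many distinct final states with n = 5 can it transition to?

5

E1 requires Δl = ±1, so l_f ∈ {1, 3}; with 0 ≤ l_f ≤ n_f−1 = 4, the allowed l_f values are {1, 3}.
For l_f = 1: m_f ∈ {m_i−1, m_i, m_i+1} ∩ [−1, 1] = {0, 1} → 2 states.
For l_f = 3: m_f ∈ {m_i−1, m_i, m_i+1} ∩ [−3, 3] = {0, 1, 2} → 3 states.
Total: 5.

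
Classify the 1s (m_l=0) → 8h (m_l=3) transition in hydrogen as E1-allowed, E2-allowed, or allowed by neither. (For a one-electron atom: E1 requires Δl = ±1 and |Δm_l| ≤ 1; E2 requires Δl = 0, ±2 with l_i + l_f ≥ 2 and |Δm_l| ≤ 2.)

neither

Δl = 5 − 0 = +5; l_i + l_f = 5.
Δm_l = +3.
E1 (Δl = ±1, |Δm_l| ≤ 1): not satisfied.
E2 (Δl = 0,±2, l_i+l_f ≥ 2, |Δm_l| ≤ 2): not satisfied.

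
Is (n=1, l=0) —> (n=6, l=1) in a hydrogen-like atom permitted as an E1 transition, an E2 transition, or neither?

Δl = 1 − 0 = +1; l_i + l_f = 1.
E1 (Δl = ±1): satisfied.
E2 (Δl = 0,±2, l_i+l_f ≥ 2): not satisfied.

E1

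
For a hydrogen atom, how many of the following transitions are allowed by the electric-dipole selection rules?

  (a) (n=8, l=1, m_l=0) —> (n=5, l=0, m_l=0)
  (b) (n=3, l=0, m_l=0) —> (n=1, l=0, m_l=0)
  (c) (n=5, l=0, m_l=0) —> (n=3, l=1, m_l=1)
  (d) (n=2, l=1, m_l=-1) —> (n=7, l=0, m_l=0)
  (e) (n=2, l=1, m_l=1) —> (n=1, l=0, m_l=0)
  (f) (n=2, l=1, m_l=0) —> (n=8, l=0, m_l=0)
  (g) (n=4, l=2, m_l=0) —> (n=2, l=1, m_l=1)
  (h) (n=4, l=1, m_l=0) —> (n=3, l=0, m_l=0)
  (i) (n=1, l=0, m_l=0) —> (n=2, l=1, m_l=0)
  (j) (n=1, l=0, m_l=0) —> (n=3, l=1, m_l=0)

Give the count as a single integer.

(a) allowed
(b) forbidden — Δl = +0 (E1 requires Δl = ±1)
(c) allowed
(d) allowed
(e) allowed
(f) allowed
(g) allowed
(h) allowed
(i) allowed
(j) allowed
Total allowed: 9 of 10.

9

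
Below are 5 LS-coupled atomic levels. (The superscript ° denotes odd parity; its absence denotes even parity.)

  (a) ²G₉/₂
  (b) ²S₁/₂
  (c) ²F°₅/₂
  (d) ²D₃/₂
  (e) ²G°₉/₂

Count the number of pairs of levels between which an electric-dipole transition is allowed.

(a)–(b): forbidden (parity, ΔL, ΔJ).
(a)–(c): forbidden (ΔJ).
(a)–(d): forbidden (parity, ΔL, ΔJ).
(a)–(e): allowed.
(b)–(c): forbidden (ΔL, ΔJ).
(b)–(d): forbidden (parity, ΔL).
(b)–(e): forbidden (ΔL, ΔJ).
(c)–(d): allowed.
(c)–(e): forbidden (parity, ΔJ).
(d)–(e): forbidden (ΔL, ΔJ).
Allowed pairs: 2 of 10.

2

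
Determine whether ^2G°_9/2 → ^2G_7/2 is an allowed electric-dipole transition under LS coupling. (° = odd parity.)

Parity must change: odd → even — ✓.
ΔS = 0: S: 1/2 → 1/2 — ✓.
ΔL = 0, ±1 (not L=0↔0): L: 4 → 4, ΔL = +0 — ✓.
ΔJ = 0, ±1 (not J=0↔0): J: 9/2 → 7/2, ΔJ = -1 — ✓.
All four E1 rules are satisfied.

allowed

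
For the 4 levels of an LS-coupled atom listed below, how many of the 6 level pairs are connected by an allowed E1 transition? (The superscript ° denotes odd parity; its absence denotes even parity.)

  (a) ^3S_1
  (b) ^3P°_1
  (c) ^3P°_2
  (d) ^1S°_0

2

(a)–(b): allowed.
(a)–(c): allowed.
(a)–(d): forbidden (ΔS, ΔL).
(b)–(c): forbidden (parity).
(b)–(d): forbidden (parity, ΔS).
(c)–(d): forbidden (parity, ΔS, ΔJ).
Allowed pairs: 2 of 6.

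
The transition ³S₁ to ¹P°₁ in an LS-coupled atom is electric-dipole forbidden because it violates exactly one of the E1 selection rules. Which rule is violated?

Parity must change: even → odd — passes.
ΔS = 0: S: 1 → 0 — fails.
ΔL = 0, ±1 (not L=0↔0): L: 0 → 1, ΔL = +1 — passes.
ΔJ = 0, ±1 (not J=0↔0): J: 1 → 1, ΔJ = +0 — passes.

the ΔS = 0 rule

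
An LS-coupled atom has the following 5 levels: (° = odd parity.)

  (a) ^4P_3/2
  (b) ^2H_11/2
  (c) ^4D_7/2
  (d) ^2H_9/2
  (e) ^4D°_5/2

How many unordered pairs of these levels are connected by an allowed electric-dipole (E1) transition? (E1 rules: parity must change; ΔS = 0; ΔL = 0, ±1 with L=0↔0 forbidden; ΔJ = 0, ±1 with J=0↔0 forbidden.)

2

(a)–(b): forbidden (parity, ΔS, ΔL, ΔJ).
(a)–(c): forbidden (parity, ΔJ).
(a)–(d): forbidden (parity, ΔS, ΔL, ΔJ).
(a)–(e): allowed.
(b)–(c): forbidden (parity, ΔS, ΔL, ΔJ).
(b)–(d): forbidden (parity).
(b)–(e): forbidden (ΔS, ΔL, ΔJ).
(c)–(d): forbidden (parity, ΔS, ΔL).
(c)–(e): allowed.
(d)–(e): forbidden (ΔS, ΔL, ΔJ).
Allowed pairs: 2 of 10.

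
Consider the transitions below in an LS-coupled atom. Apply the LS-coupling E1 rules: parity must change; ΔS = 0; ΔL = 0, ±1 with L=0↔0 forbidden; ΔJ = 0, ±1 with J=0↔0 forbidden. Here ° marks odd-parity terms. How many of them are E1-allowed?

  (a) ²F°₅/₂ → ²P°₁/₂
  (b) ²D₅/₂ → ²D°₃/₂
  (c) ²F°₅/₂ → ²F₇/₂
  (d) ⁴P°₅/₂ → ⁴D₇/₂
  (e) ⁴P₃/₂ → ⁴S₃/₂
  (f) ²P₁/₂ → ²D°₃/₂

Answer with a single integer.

(a) forbidden (parity, ΔL, ΔJ fail)
(b) allowed
(c) allowed
(d) allowed
(e) forbidden (parity fails)
(f) allowed
Total allowed: 4 of 6.

4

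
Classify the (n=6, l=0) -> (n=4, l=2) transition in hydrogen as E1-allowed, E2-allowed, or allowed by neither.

Δl = 2 − 0 = +2; l_i + l_f = 2.
E1 (Δl = ±1): not satisfied.
E2 (Δl = 0,±2, l_i+l_f ≥ 2): satisfied.

E2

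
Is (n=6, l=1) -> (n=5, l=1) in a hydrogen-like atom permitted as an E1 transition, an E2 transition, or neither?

E2

Δl = 1 − 1 = +0; l_i + l_f = 2.
E1 (Δl = ±1): not satisfied.
E2 (Δl = 0,±2, l_i+l_f ≥ 2): satisfied.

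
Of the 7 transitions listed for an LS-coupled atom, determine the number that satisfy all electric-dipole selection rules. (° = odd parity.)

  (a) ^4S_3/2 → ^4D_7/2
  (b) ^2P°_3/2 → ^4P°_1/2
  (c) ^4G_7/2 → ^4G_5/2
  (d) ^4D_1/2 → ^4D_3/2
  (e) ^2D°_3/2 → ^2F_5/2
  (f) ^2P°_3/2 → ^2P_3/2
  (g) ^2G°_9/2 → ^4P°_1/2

(a) forbidden (parity, ΔL, ΔJ fail)
(b) forbidden (parity, ΔS fail)
(c) forbidden (parity fails)
(d) forbidden (parity fails)
(e) allowed
(f) allowed
(g) forbidden (parity, ΔS, ΔL, ΔJ fail)
Total allowed: 2 of 7.

2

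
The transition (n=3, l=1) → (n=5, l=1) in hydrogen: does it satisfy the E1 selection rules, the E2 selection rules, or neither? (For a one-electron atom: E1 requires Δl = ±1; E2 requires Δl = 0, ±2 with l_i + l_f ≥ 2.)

E2

Δl = 1 − 1 = +0; l_i + l_f = 2.
E1 (Δl = ±1): not satisfied.
E2 (Δl = 0,±2, l_i+l_f ≥ 2): satisfied.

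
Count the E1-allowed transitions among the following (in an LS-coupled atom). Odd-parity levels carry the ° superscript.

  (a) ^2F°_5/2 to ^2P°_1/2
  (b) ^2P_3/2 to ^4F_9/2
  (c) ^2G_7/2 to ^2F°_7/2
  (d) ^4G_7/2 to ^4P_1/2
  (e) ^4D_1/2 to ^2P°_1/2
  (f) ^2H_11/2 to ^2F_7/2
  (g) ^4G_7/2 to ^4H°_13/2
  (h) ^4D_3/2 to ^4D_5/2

(a) forbidden (parity, ΔL, ΔJ fail)
(b) forbidden (parity, ΔS, ΔL, ΔJ fail)
(c) allowed
(d) forbidden (parity, ΔL, ΔJ fail)
(e) forbidden (ΔS fails)
(f) forbidden (parity, ΔL, ΔJ fail)
(g) forbidden (ΔJ fails)
(h) forbidden (parity fails)
Total allowed: 1 of 8.

1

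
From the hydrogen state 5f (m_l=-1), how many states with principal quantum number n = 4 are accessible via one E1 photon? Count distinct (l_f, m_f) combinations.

3

E1 requires Δl = ±1, so l_f ∈ {2, 4}; with 0 ≤ l_f ≤ n_f−1 = 3, the allowed l_f values are {2}.
For l_f = 2: m_f ∈ {m_i−1, m_i, m_i+1} ∩ [−2, 2] = {-2, -1, 0} → 3 states.
Total: 3.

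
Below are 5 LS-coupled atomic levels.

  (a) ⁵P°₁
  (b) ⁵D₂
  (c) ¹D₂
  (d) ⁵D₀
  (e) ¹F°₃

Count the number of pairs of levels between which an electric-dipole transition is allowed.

3

(a)–(b): allowed.
(a)–(c): forbidden (ΔS).
(a)–(d): allowed.
(a)–(e): forbidden (parity, ΔS, ΔL, ΔJ).
(b)–(c): forbidden (parity, ΔS).
(b)–(d): forbidden (parity, ΔJ).
(b)–(e): forbidden (ΔS).
(c)–(d): forbidden (parity, ΔS, ΔJ).
(c)–(e): allowed.
(d)–(e): forbidden (ΔS, ΔJ).
Allowed pairs: 3 of 10.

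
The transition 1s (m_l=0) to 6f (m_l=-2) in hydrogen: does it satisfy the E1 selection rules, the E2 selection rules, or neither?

Δl = 3 − 0 = +3; l_i + l_f = 3.
Δm_l = -2.
E1 (Δl = ±1, |Δm_l| ≤ 1): not satisfied.
E2 (Δl = 0,±2, l_i+l_f ≥ 2, |Δm_l| ≤ 2): not satisfied.

neither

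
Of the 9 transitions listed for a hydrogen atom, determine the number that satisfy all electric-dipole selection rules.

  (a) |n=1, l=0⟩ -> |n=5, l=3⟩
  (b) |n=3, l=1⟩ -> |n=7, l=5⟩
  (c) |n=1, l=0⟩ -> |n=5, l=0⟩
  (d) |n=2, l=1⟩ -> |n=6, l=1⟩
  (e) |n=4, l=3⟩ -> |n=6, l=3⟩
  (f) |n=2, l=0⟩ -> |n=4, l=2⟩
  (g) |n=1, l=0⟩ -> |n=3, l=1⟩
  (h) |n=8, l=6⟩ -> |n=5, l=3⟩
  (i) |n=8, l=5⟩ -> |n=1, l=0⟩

(a) forbidden — Δl = +3 (E1 requires Δl = ±1)
(b) forbidden — Δl = +4 (E1 requires Δl = ±1)
(c) forbidden — Δl = +0 (E1 requires Δl = ±1)
(d) forbidden — Δl = +0 (E1 requires Δl = ±1)
(e) forbidden — Δl = +0 (E1 requires Δl = ±1)
(f) forbidden — Δl = +2 (E1 requires Δl = ±1)
(g) allowed
(h) forbidden — Δl = -3 (E1 requires Δl = ±1)
(i) forbidden — Δl = -5 (E1 requires Δl = ±1)
Total allowed: 1 of 9.

1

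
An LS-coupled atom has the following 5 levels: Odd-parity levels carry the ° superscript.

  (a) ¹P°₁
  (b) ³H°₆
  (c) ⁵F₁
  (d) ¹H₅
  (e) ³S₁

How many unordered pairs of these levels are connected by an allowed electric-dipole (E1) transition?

0

(a)–(b): forbidden (parity, ΔS, ΔL, ΔJ).
(a)–(c): forbidden (ΔS, ΔL).
(a)–(d): forbidden (ΔL, ΔJ).
(a)–(e): forbidden (ΔS).
(b)–(c): forbidden (ΔS, ΔL, ΔJ).
(b)–(d): forbidden (ΔS).
(b)–(e): forbidden (ΔL, ΔJ).
(c)–(d): forbidden (parity, ΔS, ΔL, ΔJ).
(c)–(e): forbidden (parity, ΔS, ΔL).
(d)–(e): forbidden (parity, ΔS, ΔL, ΔJ).
Allowed pairs: 0 of 10.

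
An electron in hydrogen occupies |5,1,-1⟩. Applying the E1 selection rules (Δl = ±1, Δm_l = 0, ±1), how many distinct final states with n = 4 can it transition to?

E1 requires Δl = ±1, so l_f ∈ {0, 2}; with 0 ≤ l_f ≤ n_f−1 = 3, the allowed l_f values are {0, 2}.
For l_f = 0: m_f ∈ {m_i−1, m_i, m_i+1} ∩ [−0, 0] = {0} → 1 state.
For l_f = 2: m_f ∈ {m_i−1, m_i, m_i+1} ∩ [−2, 2] = {-2, -1, 0} → 3 states.
Total: 4.

4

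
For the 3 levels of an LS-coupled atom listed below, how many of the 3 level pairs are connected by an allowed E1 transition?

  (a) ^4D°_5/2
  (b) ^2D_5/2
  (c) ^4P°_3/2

0

(a)–(b): forbidden (ΔS).
(a)–(c): forbidden (parity).
(b)–(c): forbidden (ΔS).
Allowed pairs: 0 of 3.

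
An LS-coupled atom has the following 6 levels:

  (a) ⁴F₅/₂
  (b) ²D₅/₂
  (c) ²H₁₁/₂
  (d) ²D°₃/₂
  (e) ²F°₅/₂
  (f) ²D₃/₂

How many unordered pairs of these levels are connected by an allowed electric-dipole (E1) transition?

4

(a)–(b): forbidden (parity, ΔS).
(a)–(c): forbidden (parity, ΔS, ΔL, ΔJ).
(a)–(d): forbidden (ΔS).
(a)–(e): forbidden (ΔS).
(a)–(f): forbidden (parity, ΔS).
(b)–(c): forbidden (parity, ΔL, ΔJ).
(b)–(d): allowed.
(b)–(e): allowed.
(b)–(f): forbidden (parity).
(c)–(d): forbidden (ΔL, ΔJ).
(c)–(e): forbidden (ΔL, ΔJ).
(c)–(f): forbidden (parity, ΔL, ΔJ).
(d)–(e): forbidden (parity).
(d)–(f): allowed.
(e)–(f): allowed.
Allowed pairs: 4 of 15.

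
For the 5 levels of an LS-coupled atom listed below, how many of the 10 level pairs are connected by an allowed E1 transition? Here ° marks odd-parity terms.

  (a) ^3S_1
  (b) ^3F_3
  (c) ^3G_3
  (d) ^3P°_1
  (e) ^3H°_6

(a)–(b): forbidden (parity, ΔL, ΔJ).
(a)–(c): forbidden (parity, ΔL, ΔJ).
(a)–(d): allowed.
(a)–(e): forbidden (ΔL, ΔJ).
(b)–(c): forbidden (parity).
(b)–(d): forbidden (ΔL, ΔJ).
(b)–(e): forbidden (ΔL, ΔJ).
(c)–(d): forbidden (ΔL, ΔJ).
(c)–(e): forbidden (ΔJ).
(d)–(e): forbidden (parity, ΔL, ΔJ).
Allowed pairs: 1 of 10.

1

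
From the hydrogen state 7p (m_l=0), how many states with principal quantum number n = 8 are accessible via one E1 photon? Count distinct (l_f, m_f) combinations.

4

E1 requires Δl = ±1, so l_f ∈ {0, 2}; with 0 ≤ l_f ≤ n_f−1 = 7, the allowed l_f values are {0, 2}.
For l_f = 0: m_f ∈ {m_i−1, m_i, m_i+1} ∩ [−0, 0] = {0} → 1 state.
For l_f = 2: m_f ∈ {m_i−1, m_i, m_i+1} ∩ [−2, 2] = {-1, 0, 1} → 3 states.
Total: 4.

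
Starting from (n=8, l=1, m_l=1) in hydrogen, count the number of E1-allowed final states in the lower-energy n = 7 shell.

4

E1 requires Δl = ±1, so l_f ∈ {0, 2}; with 0 ≤ l_f ≤ n_f−1 = 6, the allowed l_f values are {0, 2}.
For l_f = 0: m_f ∈ {m_i−1, m_i, m_i+1} ∩ [−0, 0] = {0} → 1 state.
For l_f = 2: m_f ∈ {m_i−1, m_i, m_i+1} ∩ [−2, 2] = {0, 1, 2} → 3 states.
Total: 4.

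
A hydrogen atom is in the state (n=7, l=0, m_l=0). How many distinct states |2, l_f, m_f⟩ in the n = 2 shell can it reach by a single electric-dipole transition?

E1 requires Δl = ±1, so l_f ∈ {-1, 1}; with 0 ≤ l_f ≤ n_f−1 = 1, the allowed l_f values are {1}.
For l_f = 1: m_f ∈ {m_i−1, m_i, m_i+1} ∩ [−1, 1] = {-1, 0, 1} → 3 states.
Total: 3.

3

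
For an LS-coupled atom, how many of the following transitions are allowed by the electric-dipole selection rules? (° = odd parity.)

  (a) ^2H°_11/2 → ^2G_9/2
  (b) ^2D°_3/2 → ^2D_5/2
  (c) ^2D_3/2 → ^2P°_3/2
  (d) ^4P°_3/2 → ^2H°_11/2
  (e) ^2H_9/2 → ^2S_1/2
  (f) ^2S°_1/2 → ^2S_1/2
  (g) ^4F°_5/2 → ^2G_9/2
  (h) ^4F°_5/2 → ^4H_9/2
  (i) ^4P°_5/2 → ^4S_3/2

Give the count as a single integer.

(a) allowed
(b) allowed
(c) allowed
(d) forbidden (parity, ΔS, ΔL, ΔJ fail)
(e) forbidden (parity, ΔL, ΔJ fail)
(f) forbidden (ΔL fails)
(g) forbidden (ΔS, ΔJ fail)
(h) forbidden (ΔL, ΔJ fail)
(i) allowed
Total allowed: 4 of 9.

4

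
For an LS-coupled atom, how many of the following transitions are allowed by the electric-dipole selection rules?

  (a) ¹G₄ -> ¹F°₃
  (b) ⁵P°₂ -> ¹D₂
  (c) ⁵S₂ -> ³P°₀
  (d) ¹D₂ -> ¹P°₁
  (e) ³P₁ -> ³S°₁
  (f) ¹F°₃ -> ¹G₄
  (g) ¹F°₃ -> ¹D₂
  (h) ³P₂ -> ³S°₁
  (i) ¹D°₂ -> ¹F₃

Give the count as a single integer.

(a) allowed
(b) forbidden (ΔS fails)
(c) forbidden (ΔS, ΔJ fail)
(d) allowed
(e) allowed
(f) allowed
(g) allowed
(h) allowed
(i) allowed
Total allowed: 7 of 9.

7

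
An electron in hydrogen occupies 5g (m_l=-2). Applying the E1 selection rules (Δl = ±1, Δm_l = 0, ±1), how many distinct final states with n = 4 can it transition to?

E1 requires Δl = ±1, so l_f ∈ {3, 5}; with 0 ≤ l_f ≤ n_f−1 = 3, the allowed l_f values are {3}.
For l_f = 3: m_f ∈ {m_i−1, m_i, m_i+1} ∩ [−3, 3] = {-3, -2, -1} → 3 states.
Total: 3.

3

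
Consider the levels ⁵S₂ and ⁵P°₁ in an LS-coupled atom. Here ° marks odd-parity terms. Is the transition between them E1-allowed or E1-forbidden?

allowed

Parity must change: even → odd — ok.
ΔS = 0: S: 2 → 2 — ok.
ΔL = 0, ±1 (not L=0↔0): L: 0 → 1, ΔL = +1 — ok.
ΔJ = 0, ±1 (not J=0↔0): J: 2 → 1, ΔJ = -1 — ok.
All four E1 rules are satisfied.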